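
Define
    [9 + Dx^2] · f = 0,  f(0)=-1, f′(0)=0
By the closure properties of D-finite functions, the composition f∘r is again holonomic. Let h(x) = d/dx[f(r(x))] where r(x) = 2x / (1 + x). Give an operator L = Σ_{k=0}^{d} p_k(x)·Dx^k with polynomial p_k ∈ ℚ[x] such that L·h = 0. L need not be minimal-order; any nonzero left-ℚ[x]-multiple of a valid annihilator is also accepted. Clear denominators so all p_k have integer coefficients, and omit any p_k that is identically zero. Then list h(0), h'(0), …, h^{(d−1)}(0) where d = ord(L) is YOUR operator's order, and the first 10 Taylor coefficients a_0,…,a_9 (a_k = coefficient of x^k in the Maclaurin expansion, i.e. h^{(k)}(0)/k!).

L = (42 + 12·x + 6·x^2) + (6 + 18·x + 18·x^2 + 6·x^3)·Dx + (1 + 4·x + 6·x^2 + 4·x^3 + x^4)·Dx^2  (order 2).
h: a_k = 0, 36, -108, 0, 720, -11556/5, 20412/5, -24912/7, -130896/35, 807732/35, …
ICs: h(0) = 0, h′(0) = 36.

f: a_k = -1, 0, 9/2, 0, -27/8, 0, 81/80, 0, -729/4480, 0, …
Change of var in L_f (x↦r) gives L₀.
Differentiate: ansatz ord ≤ ord L₀ ⇒ L.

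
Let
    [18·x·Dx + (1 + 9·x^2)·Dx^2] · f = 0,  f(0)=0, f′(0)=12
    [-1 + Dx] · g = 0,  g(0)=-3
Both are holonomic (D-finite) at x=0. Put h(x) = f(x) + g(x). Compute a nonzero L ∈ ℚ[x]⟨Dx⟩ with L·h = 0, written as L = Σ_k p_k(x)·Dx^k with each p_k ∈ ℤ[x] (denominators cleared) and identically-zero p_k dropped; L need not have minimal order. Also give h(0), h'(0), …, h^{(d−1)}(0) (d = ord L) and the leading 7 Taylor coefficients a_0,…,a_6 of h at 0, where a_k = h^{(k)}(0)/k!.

L = (18 - 18·x - 486·x^2 - 162·x^3)·Dx + (-19 + 468·x^2 - 81·x^4)·Dx^2 + (1 + 18·x + 18·x^2 + 162·x^3 + 81·x^4)·Dx^3  (order 3).
h: a_k = -3, 9, -3/2, -73/2, -1/8, 1555/8, -1/240, …
ICs: h(0) = -3, h′(0) = 9, h′′(0) = -3.

f: a_k = 0, 12, 0, -36, 0, 972/5, 0, …
g: a_k = -3, -3, -3/2, -1/2, -1/8, -1/40, -1/240, …
Weyl lclm of L_f,L_g ⇒ L₀ (ord ≤ 3).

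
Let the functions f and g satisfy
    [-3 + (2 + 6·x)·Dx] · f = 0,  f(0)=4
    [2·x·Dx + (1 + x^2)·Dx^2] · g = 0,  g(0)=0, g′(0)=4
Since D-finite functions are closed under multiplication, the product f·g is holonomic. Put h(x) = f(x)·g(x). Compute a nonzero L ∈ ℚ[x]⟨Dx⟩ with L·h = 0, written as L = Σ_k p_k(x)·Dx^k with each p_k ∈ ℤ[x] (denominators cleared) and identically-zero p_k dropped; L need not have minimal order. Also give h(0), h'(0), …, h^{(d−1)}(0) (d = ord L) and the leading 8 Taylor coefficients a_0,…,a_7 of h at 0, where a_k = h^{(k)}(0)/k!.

L = (27 - 12·x - 9·x^2) + (-12 - 28·x + 36·x^2 + 36·x^3)·Dx + (4 + 24·x + 40·x^2 + 24·x^3 + 36·x^4)·Dx^2  (order 2).
h: a_k = 0, 16, 24, -70/3, 19, -1657/40, 8169/80, -511199/2240, …
ICs: h(0) = 0, h′(0) = 16.

f: a_k = 4, 6, -9/2, 27/4, -405/32, 1701/64, -15309/256, 72171/512, …
g: a_k = 0, 4, 0, -4/3, 0, 4/5, 0, -4/7, …
Product ⇒ symmetric product L₀, ord ≤ 2.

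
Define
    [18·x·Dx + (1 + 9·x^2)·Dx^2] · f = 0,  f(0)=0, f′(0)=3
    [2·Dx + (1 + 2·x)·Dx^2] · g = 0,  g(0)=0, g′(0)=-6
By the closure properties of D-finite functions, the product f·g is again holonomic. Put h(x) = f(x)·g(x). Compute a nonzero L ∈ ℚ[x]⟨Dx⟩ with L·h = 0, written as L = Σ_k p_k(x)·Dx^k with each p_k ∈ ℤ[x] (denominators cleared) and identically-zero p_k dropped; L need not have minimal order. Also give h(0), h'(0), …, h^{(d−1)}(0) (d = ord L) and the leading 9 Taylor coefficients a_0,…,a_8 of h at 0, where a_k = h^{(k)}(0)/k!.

f: a_k = 0, 3, 0, -9, 0, 243/5, 0, -2187/7, 0, …
g: a_k = 0, -6, 6, -8, 12, -96/5, 32, -384/7, 96, …
Sym-product of L_f,L_g gives L₀ (≤ ord 4).
L = (792 + 3024·x + 22680·x^2 + 102384·x^3 + 174960·x^4 + 151632·x^5 + 104976·x^7)·Dx + (332 + 4752·x + 28908·x^2 + 127008·x^3 + 351216·x^4 + 542376·x^5 + 408240·x^6 + 157464·x^7 + 367416·x^8)·Dx^2 + (44 + 916·x + 6696·x^2 + 27252·x^3 + 85860·x^4 + 193428·x^5 + 279936·x^6 + 224532·x^7 + 157464·x^8 + 209952·x^9)·Dx^3 + (10 + 76·x + 418·x^2 + 1728·x^3 + 5391·x^4 + 12960·x^5 + 24948·x^6 + 34992·x^7 + 29889·x^8 + 26244·x^9 + 26244·x^10)·Dx^4  (order 4).
h: a_k = 0, 0, -18, 18, 30, -18, -1386/5, 1398/5, 1494, …
ICs: h(0) = 0, h′(0) = 0, h′′(0) = -36, h′′′(0) = 108.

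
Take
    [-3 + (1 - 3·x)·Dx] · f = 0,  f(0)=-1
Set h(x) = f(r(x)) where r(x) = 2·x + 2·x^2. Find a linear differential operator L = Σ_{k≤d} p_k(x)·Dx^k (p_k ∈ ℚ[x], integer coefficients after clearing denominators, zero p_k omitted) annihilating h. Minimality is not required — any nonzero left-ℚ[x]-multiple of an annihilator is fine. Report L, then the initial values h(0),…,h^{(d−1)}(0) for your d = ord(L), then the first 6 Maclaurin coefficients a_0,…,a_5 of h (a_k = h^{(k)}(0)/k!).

f: a_k = -1, -3, -9, -27, -81, -243, …
f∘r: x↦r, Dx↦Dx/r' in L_f ⇒ L₀.
L = (6 + 12·x) + (-1 + 6·x + 6·x^2)·Dx  (order 1).
h: a_k = -1, -6, -42, -288, -1980, -13608, …
ICs: h(0) = -1.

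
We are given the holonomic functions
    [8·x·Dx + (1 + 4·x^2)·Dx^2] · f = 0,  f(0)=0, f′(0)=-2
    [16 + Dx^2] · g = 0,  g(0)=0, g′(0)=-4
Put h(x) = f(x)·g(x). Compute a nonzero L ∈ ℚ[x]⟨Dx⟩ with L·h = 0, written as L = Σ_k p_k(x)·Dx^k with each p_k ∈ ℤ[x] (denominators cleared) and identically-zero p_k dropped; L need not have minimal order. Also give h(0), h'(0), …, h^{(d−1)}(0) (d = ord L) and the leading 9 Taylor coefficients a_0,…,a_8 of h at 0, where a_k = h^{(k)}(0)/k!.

f: a_k = 0, -2, 0, 8/3, 0, -32/5, 0, 128/7, 0, …
g: a_k = 0, -4, 0, 32/3, 0, -128/15, 0, 1024/315, 0, …
Product ⇒ symmetric product L₀, ord ≤ 4.
L = (2560 + 29696·x^2 + 118784·x^4 + 262144·x^6 + 262144·x^8) + (1536·x + 14336·x^3 + 49152·x^5 + 65536·x^7)·Dx + (240 + 3008·x^2 + 13824·x^4 + 32768·x^6 + 32768·x^8)·Dx^2 + (96·x + 896·x^3 + 3072·x^5 + 4096·x^7)·Dx^3 + (5 + 72·x^2 + 400·x^4 + 1024·x^6 + 1024·x^8)·Dx^4  (order 4).
h: a_k = 0, 0, 8, 0, -32, 0, 640/9, 0, -512/3, …
ICs: h(0) = 0, h′(0) = 0, h′′(0) = 16, h′′′(0) = 0.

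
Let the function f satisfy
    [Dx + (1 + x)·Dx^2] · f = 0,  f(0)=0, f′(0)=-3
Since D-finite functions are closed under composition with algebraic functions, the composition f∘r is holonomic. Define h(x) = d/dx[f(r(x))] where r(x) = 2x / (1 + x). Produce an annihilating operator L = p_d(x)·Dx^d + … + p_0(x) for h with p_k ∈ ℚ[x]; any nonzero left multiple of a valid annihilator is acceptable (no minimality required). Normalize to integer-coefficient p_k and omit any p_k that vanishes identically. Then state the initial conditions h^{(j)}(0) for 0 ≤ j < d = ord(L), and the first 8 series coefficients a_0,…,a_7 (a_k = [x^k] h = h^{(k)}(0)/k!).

f: a_k = 0, -3, 3/2, -1, 3/4, -3/5, 1/2, -3/7, …
L₀ from L_f via x↦r, Dx↦r'^{-1}Dx.
Derive L from L₀ (diff closure).
L = (4 + 6·x) + (1 + 4·x + 3·x^2)·Dx  (order 1).
h: a_k = -6, 24, -78, 240, -726, 2184, -6558, 19680, …
ICs: h(0) = -6.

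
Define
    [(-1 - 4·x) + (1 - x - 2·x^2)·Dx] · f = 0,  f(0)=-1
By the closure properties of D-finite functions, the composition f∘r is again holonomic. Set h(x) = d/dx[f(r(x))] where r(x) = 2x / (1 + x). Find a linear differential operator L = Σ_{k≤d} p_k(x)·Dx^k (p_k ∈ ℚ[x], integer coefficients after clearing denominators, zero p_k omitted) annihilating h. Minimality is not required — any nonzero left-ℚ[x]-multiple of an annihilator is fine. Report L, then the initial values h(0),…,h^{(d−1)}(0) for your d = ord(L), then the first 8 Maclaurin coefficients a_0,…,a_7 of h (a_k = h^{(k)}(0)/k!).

f: a_k = -1, -1, -3, -5, -11, -21, -43, -85, …
h₀=f(r): pull back L_f along r ⇒ L₀.
h=h₀': d/dx-closure on L₀ ⇒ L.
L = (10 + 54·x + 270·x^2 + 162·x^3) + (-1 - 10·x + 90·x^3 + 81·x^4)·Dx  (order 1).
h: a_k = -2, -20, -54, -360, -810, -4860, -10206, -58320, …
ICs: h(0) = -2.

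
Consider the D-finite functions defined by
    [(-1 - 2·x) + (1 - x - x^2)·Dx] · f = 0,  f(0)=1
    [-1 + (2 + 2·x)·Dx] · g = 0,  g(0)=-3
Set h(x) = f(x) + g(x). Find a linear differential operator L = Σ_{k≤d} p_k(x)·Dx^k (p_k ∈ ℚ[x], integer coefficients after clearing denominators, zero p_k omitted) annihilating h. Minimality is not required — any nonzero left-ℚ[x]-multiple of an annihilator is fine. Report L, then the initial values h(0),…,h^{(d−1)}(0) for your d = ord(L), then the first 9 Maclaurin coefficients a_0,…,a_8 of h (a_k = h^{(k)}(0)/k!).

L = (-9 - 21·x - 21·x^2 - 10·x^3) + (17 + 54·x + 87·x^2 + 74·x^3 + 25·x^4)·Dx + (-2 - 14·x - 6·x^2 + 30·x^3 + 34·x^4 + 10·x^5)·Dx^2  (order 2).
h: a_k = -2, -1/2, 19/8, 45/16, 655/128, 2027/256, 13375/1024, 42909/2048, 1115399/32768, …
ICs: h(0) = -2, h′(0) = -1/2.

f: a_k = 1, 1, 2, 3, 5, 8, 13, 21, 34, …
g: a_k = -3, -3/2, 3/8, -3/16, 15/128, -21/256, 63/1024, -99/2048, 1287/32768, …
Weyl lclm of L_f,L_g ⇒ L₀ (ord ≤ 2).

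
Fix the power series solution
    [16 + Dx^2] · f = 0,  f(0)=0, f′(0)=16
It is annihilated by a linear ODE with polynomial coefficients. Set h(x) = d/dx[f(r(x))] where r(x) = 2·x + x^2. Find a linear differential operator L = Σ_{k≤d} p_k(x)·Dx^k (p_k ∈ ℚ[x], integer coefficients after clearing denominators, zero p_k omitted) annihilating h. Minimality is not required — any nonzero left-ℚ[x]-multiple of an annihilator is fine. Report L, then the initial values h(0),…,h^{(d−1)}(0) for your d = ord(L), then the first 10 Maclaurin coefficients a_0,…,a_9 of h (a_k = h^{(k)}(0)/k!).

L = (67 + 256·x + 384·x^2 + 256·x^3 + 64·x^4) + (-3 - 3·x)·Dx + (1 + 2·x + x^2)·Dx^2  (order 2).
h: a_k = 32, 32, -1024, -2048, 12544/3, 16128, 335872/45, -1605632/45, -19610624/315, -123904/21, …
ICs: h(0) = 32, h′(0) = 32.

f: a_k = 0, 16, 0, -128/3, 0, 512/15, 0, -4096/315, 0, 8192/2835, …
Change of var in L_f (x↦r) gives L₀.
h₀' ⇒ L via d/dx closure of L₀.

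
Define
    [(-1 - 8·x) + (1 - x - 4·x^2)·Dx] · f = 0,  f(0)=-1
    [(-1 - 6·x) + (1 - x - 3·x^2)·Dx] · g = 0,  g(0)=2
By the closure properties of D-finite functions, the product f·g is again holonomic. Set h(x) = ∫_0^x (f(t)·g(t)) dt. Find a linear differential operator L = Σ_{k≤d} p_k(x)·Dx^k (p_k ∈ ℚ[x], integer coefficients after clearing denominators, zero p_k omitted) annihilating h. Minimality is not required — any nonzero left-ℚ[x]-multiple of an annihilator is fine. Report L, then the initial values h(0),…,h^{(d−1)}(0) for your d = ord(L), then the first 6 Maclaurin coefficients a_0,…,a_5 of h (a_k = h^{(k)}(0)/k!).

L = (-2 - 12·x + 21·x^2 + 48·x^3)·Dx + (1 - 2·x - 6·x^2 + 7·x^3 + 12·x^4)·Dx^2  (order 2).
h: a_k = 0, -2, -2, -20/3, -25/2, -168/5, …
ICs: h(0) = 0, h′(0) = -2.

f: a_k = -1, -1, -5, -9, -29, -65, …
g: a_k = 2, 2, 8, 14, 38, 80, …
Product ⇒ symmetric product L₀, ord ≤ 1.
∫: right-multiply L₀ by Dx.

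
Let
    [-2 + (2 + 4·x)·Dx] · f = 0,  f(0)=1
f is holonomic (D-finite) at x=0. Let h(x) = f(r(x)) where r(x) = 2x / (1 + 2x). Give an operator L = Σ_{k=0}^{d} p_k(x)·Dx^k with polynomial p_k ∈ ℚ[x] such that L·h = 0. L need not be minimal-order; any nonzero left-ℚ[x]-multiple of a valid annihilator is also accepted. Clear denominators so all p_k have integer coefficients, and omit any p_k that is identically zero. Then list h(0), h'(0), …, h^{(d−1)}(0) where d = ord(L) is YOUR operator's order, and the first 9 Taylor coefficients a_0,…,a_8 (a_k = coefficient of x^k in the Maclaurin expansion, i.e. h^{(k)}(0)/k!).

L = -2 + (1 + 8·x + 12·x^2)·Dx  (order 1).
h: a_k = 1, 2, -6, 20, -74, 300, -1308, 6024, -28890, …
ICs: h(0) = 1.

f: a_k = 1, 1, -1/2, 1/2, -5/8, 7/8, -21/16, 33/16, -429/128, …
h₀=f(r): pull back L_f along r ⇒ L₀.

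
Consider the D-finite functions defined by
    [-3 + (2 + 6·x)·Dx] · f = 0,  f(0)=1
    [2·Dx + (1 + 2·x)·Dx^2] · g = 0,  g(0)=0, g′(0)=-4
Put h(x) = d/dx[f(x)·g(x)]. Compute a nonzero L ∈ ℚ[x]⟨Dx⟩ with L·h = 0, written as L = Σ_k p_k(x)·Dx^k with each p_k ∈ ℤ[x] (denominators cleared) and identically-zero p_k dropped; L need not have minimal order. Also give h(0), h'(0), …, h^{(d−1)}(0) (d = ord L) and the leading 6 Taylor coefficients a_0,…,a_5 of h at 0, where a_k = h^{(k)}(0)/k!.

L = (39 + 180·x + 108·x^2) + (116 + 756·x + 1512·x^2 + 864·x^3)·Dx + (20 + 184·x + 612·x^2 + 864·x^3 + 432·x^4)·Dx^2  (order 2).
h: a_k = -4, -4, 31/2, -45, 3937/32, -52897/160, …
ICs: h(0) = -4, h′(0) = -4.

f: a_k = 1, 3/2, -9/8, 27/16, -405/128, 1701/256, …
g: a_k = 0, -4, 4, -16/3, 8, -64/5, …
h₀=f·g: eliminate ⇒ L₀, order ≤ 1·2.
Differentiate: ansatz ord ≤ ord L₀ ⇒ L.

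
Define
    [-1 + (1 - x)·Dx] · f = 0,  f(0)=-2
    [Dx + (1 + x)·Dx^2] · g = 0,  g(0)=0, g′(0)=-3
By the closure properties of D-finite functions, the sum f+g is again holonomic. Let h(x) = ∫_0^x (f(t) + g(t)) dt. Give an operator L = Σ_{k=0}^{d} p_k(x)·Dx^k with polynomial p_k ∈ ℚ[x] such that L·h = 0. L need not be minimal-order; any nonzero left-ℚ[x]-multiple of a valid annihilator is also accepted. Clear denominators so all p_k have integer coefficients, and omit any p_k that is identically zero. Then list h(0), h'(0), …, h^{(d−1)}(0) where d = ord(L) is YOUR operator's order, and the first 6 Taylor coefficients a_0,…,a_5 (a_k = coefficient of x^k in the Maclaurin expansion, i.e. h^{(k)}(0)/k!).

L = (10 + 2·x)·Dx^2 + (4 + 16·x + 4·x^2)·Dx^3 + (-3 - x + 3·x^2 + x^3)·Dx^4  (order 4).
h: a_k = 0, -2, -5/2, -1/6, -3/4, -1/4, …
ICs: h(0) = 0, h′(0) = -2, h′′(0) = -5, h′′′(0) = -1.

f: a_k = -2, -2, -2, -2, -2, -2, …
g: a_k = 0, -3, 3/2, -1, 3/4, -3/5, …
f+g: L₀ = lclm(L_f,L_g), ord ≤ 1+2.
h=∫₀ˣh₀: take L = L₀·Dx.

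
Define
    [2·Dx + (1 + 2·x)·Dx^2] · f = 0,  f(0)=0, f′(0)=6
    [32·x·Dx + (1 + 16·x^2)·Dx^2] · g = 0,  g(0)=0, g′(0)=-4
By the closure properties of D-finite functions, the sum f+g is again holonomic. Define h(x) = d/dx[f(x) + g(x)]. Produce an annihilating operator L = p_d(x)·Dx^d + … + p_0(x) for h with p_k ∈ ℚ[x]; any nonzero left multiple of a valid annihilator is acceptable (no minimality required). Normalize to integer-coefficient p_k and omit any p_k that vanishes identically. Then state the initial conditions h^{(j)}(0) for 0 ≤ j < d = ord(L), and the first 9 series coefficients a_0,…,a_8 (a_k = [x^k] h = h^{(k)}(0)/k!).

L = (-32 - 192·x + 1536·x^2 + 1024·x^3) + (-20 - 64·x + 576·x^2 + 3072·x^3 + 2048·x^4)·Dx + (-1 + 14·x + 32·x^2 + 256·x^3 + 768·x^4 + 512·x^5)·Dx^2  (order 2).
h: a_k = 2, -12, 88, -48, -928, -192, 16768, -768, -260608, …
ICs: h(0) = 2, h′(0) = -12.

f: a_k = 0, 6, -6, 8, -12, 96/5, -32, 384/7, -96, …
g: a_k = 0, -4, 0, 64/3, 0, -1024/5, 0, 16384/7, 0, …
h₀=f+g: left-lcm gives L₀, ord ≤ 4.
Derive L from L₀ (diff closure).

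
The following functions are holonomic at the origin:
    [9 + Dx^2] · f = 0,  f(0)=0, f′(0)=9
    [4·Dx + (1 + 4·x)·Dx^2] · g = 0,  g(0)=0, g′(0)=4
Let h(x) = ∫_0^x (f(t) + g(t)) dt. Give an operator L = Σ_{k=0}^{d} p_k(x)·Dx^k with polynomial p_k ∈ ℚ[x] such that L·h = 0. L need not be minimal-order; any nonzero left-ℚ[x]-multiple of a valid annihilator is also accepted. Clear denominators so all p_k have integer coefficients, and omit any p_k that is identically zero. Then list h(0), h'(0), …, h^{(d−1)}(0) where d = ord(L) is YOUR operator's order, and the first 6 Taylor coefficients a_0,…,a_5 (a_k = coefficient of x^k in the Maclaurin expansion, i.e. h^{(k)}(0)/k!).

f: a_k = 0, 9, 0, -27/2, 0, 243/40, …
g: a_k = 0, 4, -8, 64/3, -64, 1024/5, …
Weyl lclm of L_f,L_g ⇒ L₀ (ord ≤ 4).
h=∫h₀ ⇒ L = L₀·Dx.
L = (3780 + 2592·x + 5184·x^2)·Dx^2 + (369 + 2124·x + 3888·x^2 + 5184·x^3)·Dx^3 + (420 + 288·x + 576·x^2)·Dx^4 + (41 + 236·x + 432·x^2 + 576·x^3)·Dx^5  (order 5).
h: a_k = 0, 0, 13/2, -8/3, 47/24, -64/5, …
ICs: h(0) = 0, h′(0) = 0, h′′(0) = 13, h′′′(0) = -16, h′′′′(0) = 47.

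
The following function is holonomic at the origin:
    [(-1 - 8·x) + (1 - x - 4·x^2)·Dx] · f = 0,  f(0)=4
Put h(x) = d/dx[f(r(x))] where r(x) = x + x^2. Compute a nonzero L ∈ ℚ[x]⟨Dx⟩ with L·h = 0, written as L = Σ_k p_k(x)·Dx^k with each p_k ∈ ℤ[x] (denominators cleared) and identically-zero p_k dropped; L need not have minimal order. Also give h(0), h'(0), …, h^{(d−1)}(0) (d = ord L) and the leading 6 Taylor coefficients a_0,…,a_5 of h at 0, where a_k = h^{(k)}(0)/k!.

L = (12 + 78·x + 246·x^2 + 656·x^3 + 1128·x^4 + 960·x^5 + 320·x^6) + (-1 - 9·x - 9·x^2 + 66·x^3 + 220·x^4 + 312·x^5 + 224·x^6 + 64·x^7)·Dx  (order 1).
h: a_k = 4, 48, 228, 976, 4160, 16536, …
ICs: h(0) = 4.

f: a_k = 4, 4, 20, 36, 116, 260, …
Change of var in L_f (x↦r) gives L₀.
h=h₀': d/dx-closure on L₀ ⇒ L.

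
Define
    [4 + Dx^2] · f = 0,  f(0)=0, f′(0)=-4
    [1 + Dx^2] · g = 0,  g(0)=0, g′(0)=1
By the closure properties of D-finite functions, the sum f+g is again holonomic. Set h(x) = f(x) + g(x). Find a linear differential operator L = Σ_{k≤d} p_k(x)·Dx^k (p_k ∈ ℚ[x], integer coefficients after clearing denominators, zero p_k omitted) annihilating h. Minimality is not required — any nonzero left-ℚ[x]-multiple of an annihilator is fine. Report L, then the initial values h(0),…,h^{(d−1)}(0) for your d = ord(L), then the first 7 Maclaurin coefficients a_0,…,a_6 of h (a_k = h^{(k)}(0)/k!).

f: a_k = 0, -4, 0, 8/3, 0, -8/15, 0, …
g: a_k = 0, 1, 0, -1/6, 0, 1/120, 0, …
L₀ := lclm(L_f,L_g); ord L₀ ≤ 2+2.
L = 4 + 5·Dx^2 + Dx^4  (order 4).
h: a_k = 0, -3, 0, 5/2, 0, -21/40, 0, …
ICs: h(0) = 0, h′(0) = -3, h′′(0) = 0, h′′′(0) = 15.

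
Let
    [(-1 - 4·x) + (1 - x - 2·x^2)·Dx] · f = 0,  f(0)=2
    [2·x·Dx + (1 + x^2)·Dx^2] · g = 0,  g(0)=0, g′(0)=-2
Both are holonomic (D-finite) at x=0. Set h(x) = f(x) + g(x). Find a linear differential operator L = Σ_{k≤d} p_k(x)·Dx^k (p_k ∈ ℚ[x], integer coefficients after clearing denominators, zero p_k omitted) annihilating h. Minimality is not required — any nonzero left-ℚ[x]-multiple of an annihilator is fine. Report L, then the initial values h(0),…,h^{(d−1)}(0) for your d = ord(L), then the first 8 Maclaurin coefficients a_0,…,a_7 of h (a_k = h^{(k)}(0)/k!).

f: a_k = 2, 2, 6, 10, 22, 42, 86, 170, …
g: a_k = 0, -2, 0, 2/3, 0, -2/5, 0, 2/7, …
h₀=f+g: left-lcm gives L₀, ord ≤ 3.
L = (-6 + 24·x + 162·x^2 + 240·x^3 + 384·x^4 + 48·x^6)·Dx + (16 + 74·x + 88·x^2 + 226·x^3 + 212·x^4 + 304·x^5 + 12·x^6 + 48·x^7)·Dx^2 + (-3 - 4·x - 8·x^2 + 28·x^3 + 27·x^4 + 36·x^5 + 40·x^6 + 4·x^7 + 8·x^8)·Dx^3  (order 3).
h: a_k = 2, 0, 6, 32/3, 22, 208/5, 86, 1192/7, …
ICs: h(0) = 2, h′(0) = 0, h′′(0) = 12.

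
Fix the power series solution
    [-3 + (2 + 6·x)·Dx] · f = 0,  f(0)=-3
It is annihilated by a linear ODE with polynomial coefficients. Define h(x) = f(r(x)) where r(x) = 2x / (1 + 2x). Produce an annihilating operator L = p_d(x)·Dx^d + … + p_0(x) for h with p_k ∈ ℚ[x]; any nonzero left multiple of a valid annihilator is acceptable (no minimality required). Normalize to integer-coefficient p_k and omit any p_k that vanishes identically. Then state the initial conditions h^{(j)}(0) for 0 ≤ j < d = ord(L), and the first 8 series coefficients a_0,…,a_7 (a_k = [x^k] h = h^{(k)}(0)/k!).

f: a_k = -3, -9/2, 27/8, -81/16, 1215/128, -5103/256, 45927/1024, -216513/2048, …
L₀ from L_f via x↦r, Dx↦r'^{-1}Dx.
L = -3 + (1 + 10·x + 16·x^2)·Dx  (order 1).
h: a_k = -3, -9, 63/2, -261/2, 5031/8, -27207/8, 318915/16, -1975005/16, …
ICs: h(0) = -3.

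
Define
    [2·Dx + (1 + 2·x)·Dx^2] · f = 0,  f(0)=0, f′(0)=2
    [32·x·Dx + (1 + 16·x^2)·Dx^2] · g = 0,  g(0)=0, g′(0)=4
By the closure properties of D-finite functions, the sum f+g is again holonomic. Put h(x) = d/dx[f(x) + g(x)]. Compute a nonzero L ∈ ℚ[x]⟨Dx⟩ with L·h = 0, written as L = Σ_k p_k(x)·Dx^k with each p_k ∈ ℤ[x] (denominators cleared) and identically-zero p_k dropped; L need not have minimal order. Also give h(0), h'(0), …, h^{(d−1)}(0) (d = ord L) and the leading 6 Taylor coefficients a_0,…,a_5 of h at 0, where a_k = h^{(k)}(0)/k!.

L = (-32 - 192·x + 1536·x^2 + 1024·x^3) + (-20 - 64·x + 576·x^2 + 3072·x^3 + 2048·x^4)·Dx + (-1 + 14·x + 32·x^2 + 256·x^3 + 768·x^4 + 512·x^5)·Dx^2  (order 2).
h: a_k = 6, -4, -56, -16, 1056, -64, …
ICs: h(0) = 6, h′(0) = -4.

f: a_k = 0, 2, -2, 8/3, -4, 32/5, …
g: a_k = 0, 4, 0, -64/3, 0, 1024/5, …
L₀ := lclm(L_f,L_g); ord L₀ ≤ 2+2.
Derive L from L₀ (diff closure).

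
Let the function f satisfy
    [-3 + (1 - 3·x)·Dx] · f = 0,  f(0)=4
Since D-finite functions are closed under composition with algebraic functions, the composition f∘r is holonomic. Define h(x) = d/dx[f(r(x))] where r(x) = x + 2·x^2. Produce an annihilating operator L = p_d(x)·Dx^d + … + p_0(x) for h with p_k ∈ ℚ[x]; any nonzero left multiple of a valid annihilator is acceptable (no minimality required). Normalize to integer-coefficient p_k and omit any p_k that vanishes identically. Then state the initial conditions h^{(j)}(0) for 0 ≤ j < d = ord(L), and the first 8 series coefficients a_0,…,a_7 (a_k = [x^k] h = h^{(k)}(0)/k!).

f: a_k = 4, 12, 36, 108, 324, 972, 2916, 8748, …
h₀=f(r): pull back L_f along r ⇒ L₀.
h₀' ⇒ L via d/dx closure of L₀.
L = (10 + 36·x + 72·x^2) + (-1 - x + 18·x^2 + 24·x^3)·Dx  (order 1).
h: a_k = 12, 120, 756, 4464, 24300, 127656, 650916, 3252960, …
ICs: h(0) = 12.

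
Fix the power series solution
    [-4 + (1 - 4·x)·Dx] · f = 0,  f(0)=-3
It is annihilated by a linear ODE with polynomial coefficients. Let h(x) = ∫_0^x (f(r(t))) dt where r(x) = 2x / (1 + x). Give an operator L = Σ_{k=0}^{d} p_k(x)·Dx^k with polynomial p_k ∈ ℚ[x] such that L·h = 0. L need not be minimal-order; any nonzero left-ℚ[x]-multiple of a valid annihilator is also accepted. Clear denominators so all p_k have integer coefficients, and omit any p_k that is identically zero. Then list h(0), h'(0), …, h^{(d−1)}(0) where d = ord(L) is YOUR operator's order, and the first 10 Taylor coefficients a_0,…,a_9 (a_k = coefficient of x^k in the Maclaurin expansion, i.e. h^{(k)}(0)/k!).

f: a_k = -3, -12, -48, -192, -768, -3072, -12288, -49152, -196608, -786432, …
L₀ from L_f via x↦r, Dx↦r'^{-1}Dx.
∫: right-multiply L₀ by Dx.
L = 8·Dx + (-1 + 6·x + 7·x^2)·Dx^2  (order 2).
h: a_k = 0, -3, -12, -56, -294, -8232/5, -9604, -57624, -352947, -6588344/3, …
ICs: h(0) = 0, h′(0) = -3.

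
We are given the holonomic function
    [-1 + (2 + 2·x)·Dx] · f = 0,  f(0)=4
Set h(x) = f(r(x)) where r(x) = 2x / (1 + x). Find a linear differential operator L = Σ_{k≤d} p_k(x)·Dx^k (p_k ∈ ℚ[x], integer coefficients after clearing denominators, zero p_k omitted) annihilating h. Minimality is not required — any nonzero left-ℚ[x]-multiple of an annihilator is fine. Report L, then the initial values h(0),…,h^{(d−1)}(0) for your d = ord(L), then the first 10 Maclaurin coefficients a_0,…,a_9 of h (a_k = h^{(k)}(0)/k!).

f: a_k = 4, 2, -1/2, 1/4, -5/32, 7/64, -21/256, 33/512, -429/8192, 715/16384, …
L₀ from L_f via x↦r, Dx↦r'^{-1}Dx.
L = -1 + (1 + 4·x + 3·x^2)·Dx  (order 1).
h: a_k = 4, 4, -6, 10, -37/2, 75/2, -327/4, 753/4, -14445/32, 35699/32, …
ICs: h(0) = 4.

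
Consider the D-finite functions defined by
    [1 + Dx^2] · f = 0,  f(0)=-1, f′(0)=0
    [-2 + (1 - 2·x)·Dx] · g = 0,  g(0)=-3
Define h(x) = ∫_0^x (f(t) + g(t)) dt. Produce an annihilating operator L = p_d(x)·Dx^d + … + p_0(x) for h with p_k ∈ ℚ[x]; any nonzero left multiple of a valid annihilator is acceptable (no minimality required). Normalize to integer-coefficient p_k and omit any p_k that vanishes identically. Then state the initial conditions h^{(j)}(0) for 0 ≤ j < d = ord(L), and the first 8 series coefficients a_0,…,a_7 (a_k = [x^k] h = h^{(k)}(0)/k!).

f: a_k = -1, 0, 1/2, 0, -1/24, 0, 1/720, 0, …
g: a_k = -3, -6, -12, -24, -48, -96, -192, -384, …
Sum ⇒ L₀ = lclm(L_f,L_g) in ℚ(x)⟨Dx⟩.
Integrate: L := L₀·Dx.
L = (-50 + 8·x - 8·x^2)·Dx + (9 - 22·x + 12·x^2 - 8·x^3)·Dx^2 + (-50 + 8·x - 8·x^2)·Dx^3 + (9 - 22·x + 12·x^2 - 8·x^3)·Dx^4  (order 4).
h: a_k = 0, -4, -3, -23/6, -6, -1153/120, -16, -138239/5040, …
ICs: h(0) = 0, h′(0) = -4, h′′(0) = -6, h′′′(0) = -23.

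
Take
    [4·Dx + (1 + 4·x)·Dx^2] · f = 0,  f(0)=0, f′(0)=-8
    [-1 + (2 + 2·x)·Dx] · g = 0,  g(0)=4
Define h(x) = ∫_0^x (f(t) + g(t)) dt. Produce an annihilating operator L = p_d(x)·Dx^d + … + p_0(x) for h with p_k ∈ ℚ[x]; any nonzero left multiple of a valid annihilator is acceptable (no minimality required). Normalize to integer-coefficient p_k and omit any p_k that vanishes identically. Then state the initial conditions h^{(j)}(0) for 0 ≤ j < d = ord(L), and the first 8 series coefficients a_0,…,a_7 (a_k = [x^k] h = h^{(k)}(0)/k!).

f: a_k = 0, -8, 16, -128/3, 128, -2048/5, 4096/3, -32768/7, …
g: a_k = 4, 2, -1/2, 1/4, -5/32, 7/64, -21/256, 33/512, …
h₀=f+g: left-lcm gives L₀, ord ≤ 3.
Integrate: L := L₀·Dx.
L = (52 + 16·x)·Dx^2 + (125 + 232·x + 80·x^2)·Dx^3 + (14 + 78·x + 96·x^2 + 32·x^3)·Dx^4  (order 4).
h: a_k = 0, 4, -3, 31/6, -509/48, 4091/160, -43679/640, 1048513/5376, …
ICs: h(0) = 0, h′(0) = 4, h′′(0) = -6, h′′′(0) = 31.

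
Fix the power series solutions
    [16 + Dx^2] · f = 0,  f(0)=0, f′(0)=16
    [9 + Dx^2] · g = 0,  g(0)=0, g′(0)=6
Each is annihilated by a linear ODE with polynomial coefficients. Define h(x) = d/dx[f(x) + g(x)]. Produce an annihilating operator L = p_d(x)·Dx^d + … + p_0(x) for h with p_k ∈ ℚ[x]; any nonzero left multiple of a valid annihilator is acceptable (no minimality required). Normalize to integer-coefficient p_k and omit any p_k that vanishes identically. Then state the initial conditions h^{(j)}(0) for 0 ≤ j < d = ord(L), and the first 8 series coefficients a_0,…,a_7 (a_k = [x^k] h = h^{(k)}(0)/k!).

L = 144 + 25·Dx^2 + Dx^4  (order 4).
h: a_k = 22, 0, -155, 0, 2291/12, 0, -6991/72, 0, …
ICs: h(0) = 22, h′(0) = 0, h′′(0) = -310, h′′′(0) = 0.

f: a_k = 0, 16, 0, -128/3, 0, 512/15, 0, -4096/315, …
g: a_k = 0, 6, 0, -9, 0, 81/20, 0, -243/280, …
f+g: L₀ = lclm(L_f,L_g), ord ≤ 2+2.
Derive L from L₀ (diff closure).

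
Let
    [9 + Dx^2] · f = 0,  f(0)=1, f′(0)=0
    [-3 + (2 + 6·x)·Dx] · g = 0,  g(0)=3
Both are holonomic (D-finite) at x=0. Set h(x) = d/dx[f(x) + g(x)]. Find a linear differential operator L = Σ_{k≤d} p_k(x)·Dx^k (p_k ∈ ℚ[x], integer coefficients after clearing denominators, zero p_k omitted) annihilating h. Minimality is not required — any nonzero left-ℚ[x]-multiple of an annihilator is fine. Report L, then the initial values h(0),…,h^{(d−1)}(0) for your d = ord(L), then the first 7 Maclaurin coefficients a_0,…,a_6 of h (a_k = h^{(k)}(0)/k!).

L = (-513 - 648·x - 972·x^2) + (-126 - 810·x - 1944·x^2 - 1944·x^3)·Dx + (-57 - 72·x - 108·x^2)·Dx^2 + (-14 - 90·x - 216·x^2 - 216·x^3)·Dx^3  (order 3).
h: a_k = 9/2, -63/4, 243/16, -783/32, 25515/256, -704457/2560, 1515591/2048, …
ICs: h(0) = 9/2, h′(0) = -63/4, h′′(0) = 243/8.

f: a_k = 1, 0, -9/2, 0, 27/8, 0, -81/80, …
g: a_k = 3, 9/2, -27/8, 81/16, -1215/128, 5103/256, -45927/1024, …
f+g: L₀ = lclm(L_f,L_g), ord ≤ 2+1.
Differentiate: ansatz ord ≤ ord L₀ ⇒ L.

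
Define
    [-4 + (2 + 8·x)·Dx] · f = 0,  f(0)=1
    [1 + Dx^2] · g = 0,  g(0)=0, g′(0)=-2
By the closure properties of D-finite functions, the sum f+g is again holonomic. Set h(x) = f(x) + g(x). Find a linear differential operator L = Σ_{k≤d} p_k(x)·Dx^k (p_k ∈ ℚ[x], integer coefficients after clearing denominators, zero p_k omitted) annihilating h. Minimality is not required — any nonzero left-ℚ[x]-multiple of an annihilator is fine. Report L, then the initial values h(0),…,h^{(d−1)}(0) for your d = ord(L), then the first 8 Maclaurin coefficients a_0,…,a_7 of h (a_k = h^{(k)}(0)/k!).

f: a_k = 1, 2, -2, 4, -10, 28, -84, 264, …
g: a_k = 0, -2, 0, 1/3, 0, -1/60, 0, 1/2520, …
h₀=f+g: left-lcm gives L₀, ord ≤ 3.
L = (-26 - 16·x - 32·x^2) + (-3 - 4·x + 48·x^2 + 64·x^3)·Dx + (-26 - 16·x - 32·x^2)·Dx^2 + (-3 - 4·x + 48·x^2 + 64·x^3)·Dx^3  (order 3).
h: a_k = 1, 0, -2, 13/3, -10, 1679/60, -84, 665281/2520, …
ICs: h(0) = 1, h′(0) = 0, h′′(0) = -4.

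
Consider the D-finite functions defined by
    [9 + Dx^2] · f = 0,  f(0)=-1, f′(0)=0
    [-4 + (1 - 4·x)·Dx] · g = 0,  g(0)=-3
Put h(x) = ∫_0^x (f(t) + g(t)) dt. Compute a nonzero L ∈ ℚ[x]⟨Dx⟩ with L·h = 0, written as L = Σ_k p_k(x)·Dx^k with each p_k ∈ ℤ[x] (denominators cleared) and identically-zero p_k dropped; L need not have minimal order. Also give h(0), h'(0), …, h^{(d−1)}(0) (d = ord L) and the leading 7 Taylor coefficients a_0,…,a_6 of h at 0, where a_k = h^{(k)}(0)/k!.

f: a_k = -1, 0, 9/2, 0, -27/8, 0, 81/80, …
g: a_k = -3, -12, -48, -192, -768, -3072, -12288, …
Weyl lclm of L_f,L_g ⇒ L₀ (ord ≤ 3).
h=∫₀ˣh₀: take L = L₀·Dx.
L = (-3780 + 2592·x - 5184·x^2)·Dx + (369 - 2124·x + 3888·x^2 - 5184·x^3)·Dx^2 + (-420 + 288·x - 576·x^2)·Dx^3 + (41 - 236·x + 432·x^2 - 576·x^3)·Dx^4  (order 4).
h: a_k = 0, -4, -6, -29/2, -48, -6171/40, -512, …
ICs: h(0) = 0, h′(0) = -4, h′′(0) = -12, h′′′(0) = -87.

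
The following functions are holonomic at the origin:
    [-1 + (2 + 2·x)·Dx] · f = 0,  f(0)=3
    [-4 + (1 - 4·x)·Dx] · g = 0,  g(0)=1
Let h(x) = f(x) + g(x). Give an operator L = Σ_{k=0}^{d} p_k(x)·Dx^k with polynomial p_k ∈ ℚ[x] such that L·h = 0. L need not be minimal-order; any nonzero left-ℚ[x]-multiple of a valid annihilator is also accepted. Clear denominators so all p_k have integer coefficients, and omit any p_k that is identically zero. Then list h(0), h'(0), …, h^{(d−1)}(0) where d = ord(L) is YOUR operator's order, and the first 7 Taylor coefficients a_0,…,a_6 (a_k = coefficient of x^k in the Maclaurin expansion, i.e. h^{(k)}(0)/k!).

f: a_k = 3, 3/2, -3/8, 3/16, -15/128, 21/256, -63/1024, …
g: a_k = 1, 4, 16, 64, 256, 1024, 4096, …
Weyl lclm of L_f,L_g ⇒ L₀ (ord ≤ 2).
L = (68 + 48·x) + (-129 - 248·x - 144·x^2)·Dx + (14 - 18·x - 128·x^2 - 96·x^3)·Dx^2  (order 2).
h: a_k = 4, 11/2, 125/8, 1027/16, 32753/128, 262165/256, 4194241/1024, …
ICs: h(0) = 4, h′(0) = 11/2.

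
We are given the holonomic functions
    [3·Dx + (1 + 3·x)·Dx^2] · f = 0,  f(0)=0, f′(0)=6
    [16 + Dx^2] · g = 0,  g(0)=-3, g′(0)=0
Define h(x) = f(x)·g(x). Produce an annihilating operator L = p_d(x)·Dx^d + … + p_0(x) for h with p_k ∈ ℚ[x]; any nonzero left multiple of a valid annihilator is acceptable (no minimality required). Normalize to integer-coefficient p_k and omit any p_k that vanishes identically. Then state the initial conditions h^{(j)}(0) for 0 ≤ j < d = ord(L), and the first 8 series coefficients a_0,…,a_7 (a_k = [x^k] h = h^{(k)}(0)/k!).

L = (2272 + 127488·x + 781056·x^2 + 1769472·x^3 + 1327104·x^4) + (4416 + 50112·x + 165888·x^2 + 165888·x^3)·Dx + (1022 + 19392·x + 102816·x^2 + 221184·x^3 + 165888·x^4)·Dx^2 + (276 + 3132·x + 10368·x^2 + 10368·x^3)·Dx^3 + (55 + 714·x + 3375·x^2 + 6912·x^3 + 5184·x^4)·Dx^4  (order 4).
h: a_k = 0, -18, 27, 90, -189/2, -258/5, 45, -538/35, …
ICs: h(0) = 0, h′(0) = -18, h′′(0) = 54, h′′′(0) = 540.

f: a_k = 0, 6, -9, 18, -81/2, 486/5, -243, 4374/7, …
g: a_k = -3, 0, 24, 0, -32, 0, 256/15, 0, …
Sym-product of L_f,L_g gives L₀ (≤ ord 4).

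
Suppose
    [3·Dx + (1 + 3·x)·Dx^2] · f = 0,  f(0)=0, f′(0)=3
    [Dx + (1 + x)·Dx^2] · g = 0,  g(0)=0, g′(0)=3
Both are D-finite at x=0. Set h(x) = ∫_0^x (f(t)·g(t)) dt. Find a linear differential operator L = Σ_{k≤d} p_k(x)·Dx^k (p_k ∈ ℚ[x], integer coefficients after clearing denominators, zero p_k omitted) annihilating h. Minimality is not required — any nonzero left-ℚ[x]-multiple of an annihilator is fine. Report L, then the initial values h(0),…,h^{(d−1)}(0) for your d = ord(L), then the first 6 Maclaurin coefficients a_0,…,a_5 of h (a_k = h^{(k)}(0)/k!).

L = (30 + 72·x + 54·x^2)·Dx^2 + (76 + 354·x + 540·x^2 + 270·x^3)·Dx^3 + (29 + 200·x + 486·x^2 + 504·x^3 + 189·x^4)·Dx^4 + (2 + 19·x + 68·x^2 + 114·x^3 + 90·x^4 + 27·x^5)·Dx^5  (order 5).
h: a_k = 0, 0, 0, 3, -9/2, 147/20, …
ICs: h(0) = 0, h′(0) = 0, h′′(0) = 0, h′′′(0) = 18, h′′′′(0) = -108.

f: a_k = 0, 3, -9/2, 9, -81/4, 243/5, …
g: a_k = 0, 3, -3/2, 1, -3/4, 3/5, …
f·g: L₀ = L_f ⊗_s L_g, ord ≤ 2·2.
∫: right-multiply L₀ by Dx.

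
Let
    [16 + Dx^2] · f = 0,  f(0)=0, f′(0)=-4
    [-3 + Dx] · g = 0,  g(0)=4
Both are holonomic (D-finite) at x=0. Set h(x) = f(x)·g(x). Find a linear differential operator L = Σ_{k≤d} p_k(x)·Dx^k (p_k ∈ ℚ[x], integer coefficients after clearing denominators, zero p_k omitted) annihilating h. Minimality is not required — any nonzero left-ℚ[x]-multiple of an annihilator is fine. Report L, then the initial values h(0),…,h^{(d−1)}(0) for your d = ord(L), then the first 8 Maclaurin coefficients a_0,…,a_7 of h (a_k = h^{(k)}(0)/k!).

f: a_k = 0, -4, 0, 32/3, 0, -128/15, 0, 1024/315, …
g: a_k = 4, 12, 18, 18, 27/2, 81/10, 81/20, 243/140, …
h₀=f·g: eliminate ⇒ L₀, order ≤ 2·1.
L = 25 - 6·Dx + Dx^2  (order 2).
h: a_k = 0, -16, -48, -88/3, 56, 1558/15, 286/5, -4031/315, …
ICs: h(0) = 0, h′(0) = -16.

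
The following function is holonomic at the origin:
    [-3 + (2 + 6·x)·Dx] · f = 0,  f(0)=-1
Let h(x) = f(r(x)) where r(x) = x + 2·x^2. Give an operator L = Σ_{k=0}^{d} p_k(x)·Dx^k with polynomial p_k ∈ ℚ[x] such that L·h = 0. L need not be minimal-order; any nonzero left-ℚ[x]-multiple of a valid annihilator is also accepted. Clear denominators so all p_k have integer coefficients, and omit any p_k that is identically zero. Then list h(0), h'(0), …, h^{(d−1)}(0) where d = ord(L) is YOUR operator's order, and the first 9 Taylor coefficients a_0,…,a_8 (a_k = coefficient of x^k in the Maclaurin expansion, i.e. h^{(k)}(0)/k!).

f: a_k = -1, -3/2, 9/8, -27/16, 405/128, -1701/256, 15309/1024, -72171/2048, 2814669/32768, …
f∘r: x↦r, Dx↦Dx/r' in L_f ⇒ L₀.
L = (-3 - 12·x) + (2 + 6·x + 12·x^2)·Dx  (order 1).
h: a_k = -1, -3/2, -15/8, 45/16, -315/128, -405/256, 11205/1024, -41715/2048, 282285/32768, …
ICs: h(0) = -1.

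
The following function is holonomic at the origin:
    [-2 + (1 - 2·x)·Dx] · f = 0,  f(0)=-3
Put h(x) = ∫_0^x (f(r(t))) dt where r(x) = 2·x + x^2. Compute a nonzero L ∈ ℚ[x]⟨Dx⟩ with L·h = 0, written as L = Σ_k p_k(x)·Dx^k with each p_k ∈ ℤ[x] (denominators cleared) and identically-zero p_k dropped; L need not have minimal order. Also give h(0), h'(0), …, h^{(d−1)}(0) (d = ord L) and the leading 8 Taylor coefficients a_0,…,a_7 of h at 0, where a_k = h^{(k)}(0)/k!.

L = (4 + 4·x)·Dx + (-1 + 4·x + 2·x^2)·Dx^2  (order 2).
h: a_k = 0, -3, -6, -18, -60, -1068/5, -792, -21144/7, …
ICs: h(0) = 0, h′(0) = -3.

f: a_k = -3, -6, -12, -24, -48, -96, -192, -384, …
f∘r: x↦r, Dx↦Dx/r' in L_f ⇒ L₀.
h=∫₀ˣh₀: take L = L₀·Dx.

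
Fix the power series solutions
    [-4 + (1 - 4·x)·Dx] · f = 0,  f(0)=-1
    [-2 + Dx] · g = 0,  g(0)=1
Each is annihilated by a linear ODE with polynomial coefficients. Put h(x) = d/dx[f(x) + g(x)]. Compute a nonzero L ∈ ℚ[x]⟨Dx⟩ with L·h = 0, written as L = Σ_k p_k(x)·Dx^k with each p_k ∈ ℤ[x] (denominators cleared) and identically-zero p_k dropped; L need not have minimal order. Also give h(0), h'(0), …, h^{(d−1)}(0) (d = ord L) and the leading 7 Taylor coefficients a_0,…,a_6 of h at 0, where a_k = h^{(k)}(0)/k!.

L = (80 + 64·x) + (-46 - 16·x + 32·x^2)·Dx + (3 - 8·x - 16·x^2)·Dx^2  (order 2).
h: a_k = -2, -28, -188, -3064/3, -15356/3, -368632/15, -5160952/45, …
ICs: h(0) = -2, h′(0) = -28.

f: a_k = -1, -4, -16, -64, -256, -1024, -4096, …
g: a_k = 1, 2, 2, 4/3, 2/3, 4/15, 4/45, …
L₀ := lclm(L_f,L_g); ord L₀ ≤ 1+1.
Derive L from L₀ (diff closure).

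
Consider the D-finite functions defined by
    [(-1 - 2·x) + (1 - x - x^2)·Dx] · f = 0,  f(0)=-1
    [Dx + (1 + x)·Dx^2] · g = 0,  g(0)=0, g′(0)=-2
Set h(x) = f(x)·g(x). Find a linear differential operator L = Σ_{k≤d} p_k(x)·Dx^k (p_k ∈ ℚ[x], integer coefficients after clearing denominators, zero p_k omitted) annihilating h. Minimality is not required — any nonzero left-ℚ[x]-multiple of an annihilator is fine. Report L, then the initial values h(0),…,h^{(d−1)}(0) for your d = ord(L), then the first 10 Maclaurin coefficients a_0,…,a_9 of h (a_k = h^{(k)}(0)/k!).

f: a_k = -1, -1, -2, -3, -5, -8, -13, -21, -34, -55, …
g: a_k = 0, -2, 1, -2/3, 1/2, -2/5, 1/3, -2/7, 1/4, -2/9, …
Product ⇒ symmetric product L₀, ord ≤ 2.
L = (3 + 4·x) + (1 + 7·x + 5·x^2)·Dx + (-1 + 2·x^2 + x^3)·Dx^2  (order 2).
h: a_k = 0, 2, 1, 11/3, 25/6, 247/30, 181/15, 1441/70, 13609/420, 13409/252, …
ICs: h(0) = 0, h′(0) = 2.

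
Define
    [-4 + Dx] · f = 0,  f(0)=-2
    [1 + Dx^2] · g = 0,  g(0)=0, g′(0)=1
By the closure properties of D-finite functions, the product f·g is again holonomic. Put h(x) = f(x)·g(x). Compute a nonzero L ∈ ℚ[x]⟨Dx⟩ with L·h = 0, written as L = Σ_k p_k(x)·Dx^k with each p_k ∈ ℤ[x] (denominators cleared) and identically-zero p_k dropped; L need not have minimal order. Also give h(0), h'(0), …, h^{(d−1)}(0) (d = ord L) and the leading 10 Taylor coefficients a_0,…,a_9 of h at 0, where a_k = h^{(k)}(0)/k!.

L = 17 - 8·Dx + Dx^2  (order 2).
h: a_k = 0, -2, -8, -47/3, -20, -1121/60, -611/45, -20047/2520, -23/6, -277441/181440, …
ICs: h(0) = 0, h′(0) = -2.

f: a_k = -2, -8, -16, -64/3, -64/3, -256/15, -512/45, -2048/315, -1024/315, -4096/2835, …
g: a_k = 0, 1, 0, -1/6, 0, 1/120, 0, -1/5040, 0, 1/362880, …
h₀=f·g: eliminate ⇒ L₀, order ≤ 1·2.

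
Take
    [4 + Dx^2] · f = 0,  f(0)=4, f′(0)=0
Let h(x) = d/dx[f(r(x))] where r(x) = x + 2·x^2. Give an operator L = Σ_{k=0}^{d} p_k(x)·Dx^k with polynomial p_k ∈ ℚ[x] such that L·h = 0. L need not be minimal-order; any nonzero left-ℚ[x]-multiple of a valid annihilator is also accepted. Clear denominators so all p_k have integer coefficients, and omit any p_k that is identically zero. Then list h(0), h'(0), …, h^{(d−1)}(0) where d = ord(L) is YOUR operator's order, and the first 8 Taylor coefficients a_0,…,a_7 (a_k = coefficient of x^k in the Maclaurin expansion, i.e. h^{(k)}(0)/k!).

L = (52 + 64·x + 384·x^2 + 1024·x^3 + 1024·x^4) + (-12 - 48·x)·Dx + (1 + 8·x + 16·x^2)·Dx^2  (order 2).
h: a_k = 0, -16, -96, -352/3, 320/3, 5728/15, 8512/15, 53824/315, …
ICs: h(0) = 0, h′(0) = -16.

f: a_k = 4, 0, -8, 0, 8/3, 0, -16/45, 0, …
Substitute x→r, Dx→(1/r')Dx; clear ⇒ L₀.
Derive L from L₀ (diff closure).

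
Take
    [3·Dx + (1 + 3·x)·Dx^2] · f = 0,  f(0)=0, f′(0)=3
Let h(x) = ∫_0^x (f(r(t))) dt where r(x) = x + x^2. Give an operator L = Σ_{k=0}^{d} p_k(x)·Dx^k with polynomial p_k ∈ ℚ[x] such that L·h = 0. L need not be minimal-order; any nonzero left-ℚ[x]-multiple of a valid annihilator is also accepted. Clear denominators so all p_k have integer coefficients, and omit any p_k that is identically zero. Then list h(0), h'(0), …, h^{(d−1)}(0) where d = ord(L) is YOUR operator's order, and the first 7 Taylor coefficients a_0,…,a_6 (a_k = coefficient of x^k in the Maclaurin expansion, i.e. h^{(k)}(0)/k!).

L = (1 + 6·x + 6·x^2)·Dx^2 + (1 + 5·x + 9·x^2 + 6·x^3)·Dx^3  (order 3).
h: a_k = 0, 0, 3/2, -1/2, 0, 9/20, -9/10, …
ICs: h(0) = 0, h′(0) = 0, h′′(0) = 3.

f: a_k = 0, 3, -9/2, 9, -81/4, 243/5, -243/2, …
h₀=f(r): pull back L_f along r ⇒ L₀.
Integrate: L := L₀·Dx.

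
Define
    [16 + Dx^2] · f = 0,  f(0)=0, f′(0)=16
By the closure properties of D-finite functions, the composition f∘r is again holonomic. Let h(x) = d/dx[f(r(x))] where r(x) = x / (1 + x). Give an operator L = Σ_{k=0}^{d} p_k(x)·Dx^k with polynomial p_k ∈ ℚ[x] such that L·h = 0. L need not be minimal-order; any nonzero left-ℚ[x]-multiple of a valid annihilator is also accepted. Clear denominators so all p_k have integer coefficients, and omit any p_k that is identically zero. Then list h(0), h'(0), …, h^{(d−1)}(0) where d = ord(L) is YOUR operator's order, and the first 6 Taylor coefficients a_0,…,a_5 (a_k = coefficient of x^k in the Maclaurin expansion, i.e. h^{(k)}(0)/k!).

f: a_k = 0, 16, 0, -128/3, 0, 512/15, …
f∘r: x↦r, Dx↦Dx/r' in L_f ⇒ L₀.
h₀' ⇒ L via d/dx closure of L₀.
L = (22 + 12·x + 6·x^2) + (6 + 18·x + 18·x^2 + 6·x^3)·Dx + (1 + 4·x + 6·x^2 + 4·x^3 + x^4)·Dx^2  (order 2).
h: a_k = 16, -32, -80, 448, -3088/3, 1440, …
ICs: h(0) = 16, h′(0) = -32.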